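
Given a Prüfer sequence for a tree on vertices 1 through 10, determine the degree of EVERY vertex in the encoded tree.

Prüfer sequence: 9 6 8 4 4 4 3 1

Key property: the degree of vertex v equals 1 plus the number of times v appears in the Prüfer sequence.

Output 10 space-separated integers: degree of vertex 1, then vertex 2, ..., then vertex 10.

Answer: 2 1 2 4 1 2 1 2 2 1

Derivation:
p_1 = 9: count[9] becomes 1
p_2 = 6: count[6] becomes 1
p_3 = 8: count[8] becomes 1
p_4 = 4: count[4] becomes 1
p_5 = 4: count[4] becomes 2
p_6 = 4: count[4] becomes 3
p_7 = 3: count[3] becomes 1
p_8 = 1: count[1] becomes 1
Degrees (1 + count): deg[1]=1+1=2, deg[2]=1+0=1, deg[3]=1+1=2, deg[4]=1+3=4, deg[5]=1+0=1, deg[6]=1+1=2, deg[7]=1+0=1, deg[8]=1+1=2, deg[9]=1+1=2, deg[10]=1+0=1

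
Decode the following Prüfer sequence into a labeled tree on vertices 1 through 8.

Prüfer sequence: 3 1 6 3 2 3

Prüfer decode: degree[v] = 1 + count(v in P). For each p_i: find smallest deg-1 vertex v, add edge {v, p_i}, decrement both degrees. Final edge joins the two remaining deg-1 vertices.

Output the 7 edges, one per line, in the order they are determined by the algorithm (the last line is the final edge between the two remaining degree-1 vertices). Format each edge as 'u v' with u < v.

Answer: 3 4
1 5
1 6
3 6
2 7
2 3
3 8

Derivation:
Initial degrees: {1:2, 2:2, 3:4, 4:1, 5:1, 6:2, 7:1, 8:1}
Step 1: smallest deg-1 vertex = 4, p_1 = 3. Add edge {3,4}. Now deg[4]=0, deg[3]=3.
Step 2: smallest deg-1 vertex = 5, p_2 = 1. Add edge {1,5}. Now deg[5]=0, deg[1]=1.
Step 3: smallest deg-1 vertex = 1, p_3 = 6. Add edge {1,6}. Now deg[1]=0, deg[6]=1.
Step 4: smallest deg-1 vertex = 6, p_4 = 3. Add edge {3,6}. Now deg[6]=0, deg[3]=2.
Step 5: smallest deg-1 vertex = 7, p_5 = 2. Add edge {2,7}. Now deg[7]=0, deg[2]=1.
Step 6: smallest deg-1 vertex = 2, p_6 = 3. Add edge {2,3}. Now deg[2]=0, deg[3]=1.
Final: two remaining deg-1 vertices are 3, 8. Add edge {3,8}.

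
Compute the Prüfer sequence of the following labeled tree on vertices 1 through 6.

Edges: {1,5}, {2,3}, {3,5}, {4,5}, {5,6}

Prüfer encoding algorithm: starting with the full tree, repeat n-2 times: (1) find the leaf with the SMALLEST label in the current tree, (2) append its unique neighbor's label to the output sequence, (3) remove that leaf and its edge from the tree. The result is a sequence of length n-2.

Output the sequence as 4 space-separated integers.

Step 1: leaves = {1,2,4,6}. Remove smallest leaf 1, emit neighbor 5.
Step 2: leaves = {2,4,6}. Remove smallest leaf 2, emit neighbor 3.
Step 3: leaves = {3,4,6}. Remove smallest leaf 3, emit neighbor 5.
Step 4: leaves = {4,6}. Remove smallest leaf 4, emit neighbor 5.
Done: 2 vertices remain (5, 6). Sequence = [5 3 5 5]

Answer: 5 3 5 5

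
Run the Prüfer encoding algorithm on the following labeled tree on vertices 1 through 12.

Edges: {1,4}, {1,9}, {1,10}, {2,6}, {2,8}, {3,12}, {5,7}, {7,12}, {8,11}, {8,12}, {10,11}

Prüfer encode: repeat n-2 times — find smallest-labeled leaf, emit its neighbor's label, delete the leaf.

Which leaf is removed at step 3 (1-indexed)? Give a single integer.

Answer: 5

Derivation:
Step 1: current leaves = {3,4,5,6,9}. Remove leaf 3 (neighbor: 12).
Step 2: current leaves = {4,5,6,9}. Remove leaf 4 (neighbor: 1).
Step 3: current leaves = {5,6,9}. Remove leaf 5 (neighbor: 7).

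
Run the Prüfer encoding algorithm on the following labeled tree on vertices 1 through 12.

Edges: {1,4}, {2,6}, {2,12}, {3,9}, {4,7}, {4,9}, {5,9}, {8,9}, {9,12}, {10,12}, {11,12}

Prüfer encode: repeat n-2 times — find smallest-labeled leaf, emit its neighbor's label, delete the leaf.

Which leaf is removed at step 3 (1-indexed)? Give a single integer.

Step 1: current leaves = {1,3,5,6,7,8,10,11}. Remove leaf 1 (neighbor: 4).
Step 2: current leaves = {3,5,6,7,8,10,11}. Remove leaf 3 (neighbor: 9).
Step 3: current leaves = {5,6,7,8,10,11}. Remove leaf 5 (neighbor: 9).

Answer: 5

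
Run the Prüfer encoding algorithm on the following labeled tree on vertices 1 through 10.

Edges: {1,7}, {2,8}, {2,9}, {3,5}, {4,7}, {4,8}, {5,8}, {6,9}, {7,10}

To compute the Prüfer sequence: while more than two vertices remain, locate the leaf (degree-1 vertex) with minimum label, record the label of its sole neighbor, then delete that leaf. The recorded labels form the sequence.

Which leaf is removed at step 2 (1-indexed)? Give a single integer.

Answer: 3

Derivation:
Step 1: current leaves = {1,3,6,10}. Remove leaf 1 (neighbor: 7).
Step 2: current leaves = {3,6,10}. Remove leaf 3 (neighbor: 5).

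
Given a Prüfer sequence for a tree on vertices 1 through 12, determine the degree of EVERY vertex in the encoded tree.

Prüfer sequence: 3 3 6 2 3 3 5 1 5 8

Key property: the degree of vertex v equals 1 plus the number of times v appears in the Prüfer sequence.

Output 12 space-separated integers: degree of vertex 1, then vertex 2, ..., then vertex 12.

Answer: 2 2 5 1 3 2 1 2 1 1 1 1

Derivation:
p_1 = 3: count[3] becomes 1
p_2 = 3: count[3] becomes 2
p_3 = 6: count[6] becomes 1
p_4 = 2: count[2] becomes 1
p_5 = 3: count[3] becomes 3
p_6 = 3: count[3] becomes 4
p_7 = 5: count[5] becomes 1
p_8 = 1: count[1] becomes 1
p_9 = 5: count[5] becomes 2
p_10 = 8: count[8] becomes 1
Degrees (1 + count): deg[1]=1+1=2, deg[2]=1+1=2, deg[3]=1+4=5, deg[4]=1+0=1, deg[5]=1+2=3, deg[6]=1+1=2, deg[7]=1+0=1, deg[8]=1+1=2, deg[9]=1+0=1, deg[10]=1+0=1, deg[11]=1+0=1, deg[12]=1+0=1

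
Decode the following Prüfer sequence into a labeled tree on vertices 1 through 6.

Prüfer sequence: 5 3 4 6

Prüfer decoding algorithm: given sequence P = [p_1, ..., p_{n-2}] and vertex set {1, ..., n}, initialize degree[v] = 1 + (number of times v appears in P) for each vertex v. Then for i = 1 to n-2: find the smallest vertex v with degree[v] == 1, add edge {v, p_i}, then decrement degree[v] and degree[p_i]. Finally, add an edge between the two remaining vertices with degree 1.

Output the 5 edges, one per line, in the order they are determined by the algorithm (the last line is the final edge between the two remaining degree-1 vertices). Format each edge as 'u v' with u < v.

Initial degrees: {1:1, 2:1, 3:2, 4:2, 5:2, 6:2}
Step 1: smallest deg-1 vertex = 1, p_1 = 5. Add edge {1,5}. Now deg[1]=0, deg[5]=1.
Step 2: smallest deg-1 vertex = 2, p_2 = 3. Add edge {2,3}. Now deg[2]=0, deg[3]=1.
Step 3: smallest deg-1 vertex = 3, p_3 = 4. Add edge {3,4}. Now deg[3]=0, deg[4]=1.
Step 4: smallest deg-1 vertex = 4, p_4 = 6. Add edge {4,6}. Now deg[4]=0, deg[6]=1.
Final: two remaining deg-1 vertices are 5, 6. Add edge {5,6}.

Answer: 1 5
2 3
3 4
4 6
5 6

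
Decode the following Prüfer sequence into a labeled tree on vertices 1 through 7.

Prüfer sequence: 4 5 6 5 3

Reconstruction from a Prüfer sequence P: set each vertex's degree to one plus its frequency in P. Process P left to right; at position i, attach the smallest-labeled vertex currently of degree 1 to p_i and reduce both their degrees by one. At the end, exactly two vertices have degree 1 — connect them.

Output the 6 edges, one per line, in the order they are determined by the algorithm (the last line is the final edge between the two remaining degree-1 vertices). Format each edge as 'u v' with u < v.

Answer: 1 4
2 5
4 6
5 6
3 5
3 7

Derivation:
Initial degrees: {1:1, 2:1, 3:2, 4:2, 5:3, 6:2, 7:1}
Step 1: smallest deg-1 vertex = 1, p_1 = 4. Add edge {1,4}. Now deg[1]=0, deg[4]=1.
Step 2: smallest deg-1 vertex = 2, p_2 = 5. Add edge {2,5}. Now deg[2]=0, deg[5]=2.
Step 3: smallest deg-1 vertex = 4, p_3 = 6. Add edge {4,6}. Now deg[4]=0, deg[6]=1.
Step 4: smallest deg-1 vertex = 6, p_4 = 5. Add edge {5,6}. Now deg[6]=0, deg[5]=1.
Step 5: smallest deg-1 vertex = 5, p_5 = 3. Add edge {3,5}. Now deg[5]=0, deg[3]=1.
Final: two remaining deg-1 vertices are 3, 7. Add edge {3,7}.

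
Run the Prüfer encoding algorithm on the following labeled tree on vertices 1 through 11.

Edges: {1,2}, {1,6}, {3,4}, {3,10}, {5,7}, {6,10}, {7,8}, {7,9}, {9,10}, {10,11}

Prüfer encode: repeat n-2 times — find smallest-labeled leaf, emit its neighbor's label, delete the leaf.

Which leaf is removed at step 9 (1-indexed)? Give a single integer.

Answer: 9

Derivation:
Step 1: current leaves = {2,4,5,8,11}. Remove leaf 2 (neighbor: 1).
Step 2: current leaves = {1,4,5,8,11}. Remove leaf 1 (neighbor: 6).
Step 3: current leaves = {4,5,6,8,11}. Remove leaf 4 (neighbor: 3).
Step 4: current leaves = {3,5,6,8,11}. Remove leaf 3 (neighbor: 10).
Step 5: current leaves = {5,6,8,11}. Remove leaf 5 (neighbor: 7).
Step 6: current leaves = {6,8,11}. Remove leaf 6 (neighbor: 10).
Step 7: current leaves = {8,11}. Remove leaf 8 (neighbor: 7).
Step 8: current leaves = {7,11}. Remove leaf 7 (neighbor: 9).
Step 9: current leaves = {9,11}. Remove leaf 9 (neighbor: 10).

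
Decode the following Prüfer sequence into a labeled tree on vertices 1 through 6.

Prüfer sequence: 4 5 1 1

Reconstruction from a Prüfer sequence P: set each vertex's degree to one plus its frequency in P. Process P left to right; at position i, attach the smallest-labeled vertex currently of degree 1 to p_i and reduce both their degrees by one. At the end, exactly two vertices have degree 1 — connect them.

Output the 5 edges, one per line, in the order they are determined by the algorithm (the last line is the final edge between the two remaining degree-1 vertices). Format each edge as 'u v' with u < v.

Initial degrees: {1:3, 2:1, 3:1, 4:2, 5:2, 6:1}
Step 1: smallest deg-1 vertex = 2, p_1 = 4. Add edge {2,4}. Now deg[2]=0, deg[4]=1.
Step 2: smallest deg-1 vertex = 3, p_2 = 5. Add edge {3,5}. Now deg[3]=0, deg[5]=1.
Step 3: smallest deg-1 vertex = 4, p_3 = 1. Add edge {1,4}. Now deg[4]=0, deg[1]=2.
Step 4: smallest deg-1 vertex = 5, p_4 = 1. Add edge {1,5}. Now deg[5]=0, deg[1]=1.
Final: two remaining deg-1 vertices are 1, 6. Add edge {1,6}.

Answer: 2 4
3 5
1 4
1 5
1 6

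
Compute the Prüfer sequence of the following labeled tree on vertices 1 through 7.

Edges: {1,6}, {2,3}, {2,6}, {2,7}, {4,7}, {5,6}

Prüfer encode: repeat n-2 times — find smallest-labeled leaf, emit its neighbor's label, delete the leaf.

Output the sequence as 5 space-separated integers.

Step 1: leaves = {1,3,4,5}. Remove smallest leaf 1, emit neighbor 6.
Step 2: leaves = {3,4,5}. Remove smallest leaf 3, emit neighbor 2.
Step 3: leaves = {4,5}. Remove smallest leaf 4, emit neighbor 7.
Step 4: leaves = {5,7}. Remove smallest leaf 5, emit neighbor 6.
Step 5: leaves = {6,7}. Remove smallest leaf 6, emit neighbor 2.
Done: 2 vertices remain (2, 7). Sequence = [6 2 7 6 2]

Answer: 6 2 7 6 2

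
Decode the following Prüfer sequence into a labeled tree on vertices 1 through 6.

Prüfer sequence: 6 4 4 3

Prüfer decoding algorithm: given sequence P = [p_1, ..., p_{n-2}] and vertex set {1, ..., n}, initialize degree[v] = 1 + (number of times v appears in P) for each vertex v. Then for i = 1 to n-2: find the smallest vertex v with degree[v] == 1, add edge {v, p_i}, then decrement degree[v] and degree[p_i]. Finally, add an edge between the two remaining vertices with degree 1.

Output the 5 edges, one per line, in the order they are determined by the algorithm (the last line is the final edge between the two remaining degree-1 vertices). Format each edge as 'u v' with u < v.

Initial degrees: {1:1, 2:1, 3:2, 4:3, 5:1, 6:2}
Step 1: smallest deg-1 vertex = 1, p_1 = 6. Add edge {1,6}. Now deg[1]=0, deg[6]=1.
Step 2: smallest deg-1 vertex = 2, p_2 = 4. Add edge {2,4}. Now deg[2]=0, deg[4]=2.
Step 3: smallest deg-1 vertex = 5, p_3 = 4. Add edge {4,5}. Now deg[5]=0, deg[4]=1.
Step 4: smallest deg-1 vertex = 4, p_4 = 3. Add edge {3,4}. Now deg[4]=0, deg[3]=1.
Final: two remaining deg-1 vertices are 3, 6. Add edge {3,6}.

Answer: 1 6
2 4
4 5
3 4
3 6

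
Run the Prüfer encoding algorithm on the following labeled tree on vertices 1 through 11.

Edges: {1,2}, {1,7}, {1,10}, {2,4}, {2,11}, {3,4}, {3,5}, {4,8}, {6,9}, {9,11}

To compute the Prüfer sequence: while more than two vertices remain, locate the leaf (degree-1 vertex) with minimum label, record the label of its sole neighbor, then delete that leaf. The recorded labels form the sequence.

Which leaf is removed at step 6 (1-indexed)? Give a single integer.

Step 1: current leaves = {5,6,7,8,10}. Remove leaf 5 (neighbor: 3).
Step 2: current leaves = {3,6,7,8,10}. Remove leaf 3 (neighbor: 4).
Step 3: current leaves = {6,7,8,10}. Remove leaf 6 (neighbor: 9).
Step 4: current leaves = {7,8,9,10}. Remove leaf 7 (neighbor: 1).
Step 5: current leaves = {8,9,10}. Remove leaf 8 (neighbor: 4).
Step 6: current leaves = {4,9,10}. Remove leaf 4 (neighbor: 2).

Answer: 4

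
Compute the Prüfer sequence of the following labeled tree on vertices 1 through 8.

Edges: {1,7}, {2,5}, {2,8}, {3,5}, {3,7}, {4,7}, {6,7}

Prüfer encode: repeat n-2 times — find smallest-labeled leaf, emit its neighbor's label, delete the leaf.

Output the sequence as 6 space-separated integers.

Answer: 7 7 7 3 5 2

Derivation:
Step 1: leaves = {1,4,6,8}. Remove smallest leaf 1, emit neighbor 7.
Step 2: leaves = {4,6,8}. Remove smallest leaf 4, emit neighbor 7.
Step 3: leaves = {6,8}. Remove smallest leaf 6, emit neighbor 7.
Step 4: leaves = {7,8}. Remove smallest leaf 7, emit neighbor 3.
Step 5: leaves = {3,8}. Remove smallest leaf 3, emit neighbor 5.
Step 6: leaves = {5,8}. Remove smallest leaf 5, emit neighbor 2.
Done: 2 vertices remain (2, 8). Sequence = [7 7 7 3 5 2]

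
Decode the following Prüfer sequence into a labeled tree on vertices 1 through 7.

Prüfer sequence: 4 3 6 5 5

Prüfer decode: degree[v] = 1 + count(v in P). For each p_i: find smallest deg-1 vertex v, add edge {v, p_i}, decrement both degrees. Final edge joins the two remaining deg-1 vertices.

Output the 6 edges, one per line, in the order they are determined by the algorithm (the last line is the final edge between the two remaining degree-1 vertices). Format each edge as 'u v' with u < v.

Answer: 1 4
2 3
3 6
4 5
5 6
5 7

Derivation:
Initial degrees: {1:1, 2:1, 3:2, 4:2, 5:3, 6:2, 7:1}
Step 1: smallest deg-1 vertex = 1, p_1 = 4. Add edge {1,4}. Now deg[1]=0, deg[4]=1.
Step 2: smallest deg-1 vertex = 2, p_2 = 3. Add edge {2,3}. Now deg[2]=0, deg[3]=1.
Step 3: smallest deg-1 vertex = 3, p_3 = 6. Add edge {3,6}. Now deg[3]=0, deg[6]=1.
Step 4: smallest deg-1 vertex = 4, p_4 = 5. Add edge {4,5}. Now deg[4]=0, deg[5]=2.
Step 5: smallest deg-1 vertex = 6, p_5 = 5. Add edge {5,6}. Now deg[6]=0, deg[5]=1.
Final: two remaining deg-1 vertices are 5, 7. Add edge {5,7}.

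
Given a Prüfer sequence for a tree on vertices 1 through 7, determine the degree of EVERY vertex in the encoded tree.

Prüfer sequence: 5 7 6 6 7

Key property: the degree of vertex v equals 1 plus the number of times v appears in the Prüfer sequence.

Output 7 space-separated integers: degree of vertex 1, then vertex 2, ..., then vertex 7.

Answer: 1 1 1 1 2 3 3

Derivation:
p_1 = 5: count[5] becomes 1
p_2 = 7: count[7] becomes 1
p_3 = 6: count[6] becomes 1
p_4 = 6: count[6] becomes 2
p_5 = 7: count[7] becomes 2
Degrees (1 + count): deg[1]=1+0=1, deg[2]=1+0=1, deg[3]=1+0=1, deg[4]=1+0=1, deg[5]=1+1=2, deg[6]=1+2=3, deg[7]=1+2=3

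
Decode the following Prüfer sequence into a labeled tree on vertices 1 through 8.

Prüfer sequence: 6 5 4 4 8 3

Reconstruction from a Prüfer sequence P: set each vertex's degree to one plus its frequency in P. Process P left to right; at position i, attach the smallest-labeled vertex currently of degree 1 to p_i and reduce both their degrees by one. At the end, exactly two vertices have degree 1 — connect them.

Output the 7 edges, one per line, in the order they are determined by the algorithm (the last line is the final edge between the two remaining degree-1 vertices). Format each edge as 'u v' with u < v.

Answer: 1 6
2 5
4 5
4 6
4 8
3 7
3 8

Derivation:
Initial degrees: {1:1, 2:1, 3:2, 4:3, 5:2, 6:2, 7:1, 8:2}
Step 1: smallest deg-1 vertex = 1, p_1 = 6. Add edge {1,6}. Now deg[1]=0, deg[6]=1.
Step 2: smallest deg-1 vertex = 2, p_2 = 5. Add edge {2,5}. Now deg[2]=0, deg[5]=1.
Step 3: smallest deg-1 vertex = 5, p_3 = 4. Add edge {4,5}. Now deg[5]=0, deg[4]=2.
Step 4: smallest deg-1 vertex = 6, p_4 = 4. Add edge {4,6}. Now deg[6]=0, deg[4]=1.
Step 5: smallest deg-1 vertex = 4, p_5 = 8. Add edge {4,8}. Now deg[4]=0, deg[8]=1.
Step 6: smallest deg-1 vertex = 7, p_6 = 3. Add edge {3,7}. Now deg[7]=0, deg[3]=1.
Final: two remaining deg-1 vertices are 3, 8. Add edge {3,8}.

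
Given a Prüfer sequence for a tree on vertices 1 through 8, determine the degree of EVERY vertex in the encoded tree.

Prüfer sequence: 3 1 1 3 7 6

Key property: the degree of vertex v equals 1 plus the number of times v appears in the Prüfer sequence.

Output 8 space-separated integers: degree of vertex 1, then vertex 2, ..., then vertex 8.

p_1 = 3: count[3] becomes 1
p_2 = 1: count[1] becomes 1
p_3 = 1: count[1] becomes 2
p_4 = 3: count[3] becomes 2
p_5 = 7: count[7] becomes 1
p_6 = 6: count[6] becomes 1
Degrees (1 + count): deg[1]=1+2=3, deg[2]=1+0=1, deg[3]=1+2=3, deg[4]=1+0=1, deg[5]=1+0=1, deg[6]=1+1=2, deg[7]=1+1=2, deg[8]=1+0=1

Answer: 3 1 3 1 1 2 2 1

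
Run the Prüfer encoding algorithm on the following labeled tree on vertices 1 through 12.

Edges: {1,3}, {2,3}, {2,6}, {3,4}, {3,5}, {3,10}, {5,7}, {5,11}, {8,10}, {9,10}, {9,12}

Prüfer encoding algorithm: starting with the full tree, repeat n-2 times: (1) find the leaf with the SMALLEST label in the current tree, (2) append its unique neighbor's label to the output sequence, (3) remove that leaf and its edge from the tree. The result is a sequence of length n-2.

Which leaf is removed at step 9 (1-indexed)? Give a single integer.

Answer: 3

Derivation:
Step 1: current leaves = {1,4,6,7,8,11,12}. Remove leaf 1 (neighbor: 3).
Step 2: current leaves = {4,6,7,8,11,12}. Remove leaf 4 (neighbor: 3).
Step 3: current leaves = {6,7,8,11,12}. Remove leaf 6 (neighbor: 2).
Step 4: current leaves = {2,7,8,11,12}. Remove leaf 2 (neighbor: 3).
Step 5: current leaves = {7,8,11,12}. Remove leaf 7 (neighbor: 5).
Step 6: current leaves = {8,11,12}. Remove leaf 8 (neighbor: 10).
Step 7: current leaves = {11,12}. Remove leaf 11 (neighbor: 5).
Step 8: current leaves = {5,12}. Remove leaf 5 (neighbor: 3).
Step 9: current leaves = {3,12}. Remove leaf 3 (neighbor: 10).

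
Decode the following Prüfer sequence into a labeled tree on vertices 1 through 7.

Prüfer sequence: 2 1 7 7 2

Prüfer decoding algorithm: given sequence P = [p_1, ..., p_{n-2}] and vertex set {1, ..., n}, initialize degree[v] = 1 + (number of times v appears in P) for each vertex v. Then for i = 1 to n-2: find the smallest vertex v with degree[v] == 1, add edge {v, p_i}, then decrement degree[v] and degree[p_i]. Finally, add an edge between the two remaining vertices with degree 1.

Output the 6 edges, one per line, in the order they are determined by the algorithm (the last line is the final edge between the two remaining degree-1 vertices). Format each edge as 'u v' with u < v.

Answer: 2 3
1 4
1 7
5 7
2 6
2 7

Derivation:
Initial degrees: {1:2, 2:3, 3:1, 4:1, 5:1, 6:1, 7:3}
Step 1: smallest deg-1 vertex = 3, p_1 = 2. Add edge {2,3}. Now deg[3]=0, deg[2]=2.
Step 2: smallest deg-1 vertex = 4, p_2 = 1. Add edge {1,4}. Now deg[4]=0, deg[1]=1.
Step 3: smallest deg-1 vertex = 1, p_3 = 7. Add edge {1,7}. Now deg[1]=0, deg[7]=2.
Step 4: smallest deg-1 vertex = 5, p_4 = 7. Add edge {5,7}. Now deg[5]=0, deg[7]=1.
Step 5: smallest deg-1 vertex = 6, p_5 = 2. Add edge {2,6}. Now deg[6]=0, deg[2]=1.
Final: two remaining deg-1 vertices are 2, 7. Add edge {2,7}.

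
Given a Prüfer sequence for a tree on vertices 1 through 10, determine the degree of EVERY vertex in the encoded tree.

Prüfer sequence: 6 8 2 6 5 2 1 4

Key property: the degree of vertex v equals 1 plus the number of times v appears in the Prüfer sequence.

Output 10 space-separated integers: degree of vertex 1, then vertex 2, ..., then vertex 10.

Answer: 2 3 1 2 2 3 1 2 1 1

Derivation:
p_1 = 6: count[6] becomes 1
p_2 = 8: count[8] becomes 1
p_3 = 2: count[2] becomes 1
p_4 = 6: count[6] becomes 2
p_5 = 5: count[5] becomes 1
p_6 = 2: count[2] becomes 2
p_7 = 1: count[1] becomes 1
p_8 = 4: count[4] becomes 1
Degrees (1 + count): deg[1]=1+1=2, deg[2]=1+2=3, deg[3]=1+0=1, deg[4]=1+1=2, deg[5]=1+1=2, deg[6]=1+2=3, deg[7]=1+0=1, deg[8]=1+1=2, deg[9]=1+0=1, deg[10]=1+0=1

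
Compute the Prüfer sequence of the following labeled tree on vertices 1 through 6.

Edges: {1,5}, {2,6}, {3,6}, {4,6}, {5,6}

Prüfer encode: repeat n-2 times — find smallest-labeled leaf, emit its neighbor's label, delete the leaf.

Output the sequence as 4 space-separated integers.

Step 1: leaves = {1,2,3,4}. Remove smallest leaf 1, emit neighbor 5.
Step 2: leaves = {2,3,4,5}. Remove smallest leaf 2, emit neighbor 6.
Step 3: leaves = {3,4,5}. Remove smallest leaf 3, emit neighbor 6.
Step 4: leaves = {4,5}. Remove smallest leaf 4, emit neighbor 6.
Done: 2 vertices remain (5, 6). Sequence = [5 6 6 6]

Answer: 5 6 6 6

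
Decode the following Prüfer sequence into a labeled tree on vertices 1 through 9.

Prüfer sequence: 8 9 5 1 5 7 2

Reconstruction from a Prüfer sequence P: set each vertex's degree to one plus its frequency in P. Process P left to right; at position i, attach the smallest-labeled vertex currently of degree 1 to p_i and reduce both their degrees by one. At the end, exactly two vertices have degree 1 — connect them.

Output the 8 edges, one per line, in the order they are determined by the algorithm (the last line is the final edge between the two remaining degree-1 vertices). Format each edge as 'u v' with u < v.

Answer: 3 8
4 9
5 6
1 8
1 5
5 7
2 7
2 9

Derivation:
Initial degrees: {1:2, 2:2, 3:1, 4:1, 5:3, 6:1, 7:2, 8:2, 9:2}
Step 1: smallest deg-1 vertex = 3, p_1 = 8. Add edge {3,8}. Now deg[3]=0, deg[8]=1.
Step 2: smallest deg-1 vertex = 4, p_2 = 9. Add edge {4,9}. Now deg[4]=0, deg[9]=1.
Step 3: smallest deg-1 vertex = 6, p_3 = 5. Add edge {5,6}. Now deg[6]=0, deg[5]=2.
Step 4: smallest deg-1 vertex = 8, p_4 = 1. Add edge {1,8}. Now deg[8]=0, deg[1]=1.
Step 5: smallest deg-1 vertex = 1, p_5 = 5. Add edge {1,5}. Now deg[1]=0, deg[5]=1.
Step 6: smallest deg-1 vertex = 5, p_6 = 7. Add edge {5,7}. Now deg[5]=0, deg[7]=1.
Step 7: smallest deg-1 vertex = 7, p_7 = 2. Add edge {2,7}. Now deg[7]=0, deg[2]=1.
Final: two remaining deg-1 vertices are 2, 9. Add edge {2,9}.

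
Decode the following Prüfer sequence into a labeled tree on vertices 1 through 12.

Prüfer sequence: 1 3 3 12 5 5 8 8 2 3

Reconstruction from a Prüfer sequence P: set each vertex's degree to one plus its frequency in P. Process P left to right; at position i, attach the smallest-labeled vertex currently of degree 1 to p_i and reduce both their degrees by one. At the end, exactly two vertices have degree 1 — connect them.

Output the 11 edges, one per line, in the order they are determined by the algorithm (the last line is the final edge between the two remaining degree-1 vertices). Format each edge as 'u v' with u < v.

Initial degrees: {1:2, 2:2, 3:4, 4:1, 5:3, 6:1, 7:1, 8:3, 9:1, 10:1, 11:1, 12:2}
Step 1: smallest deg-1 vertex = 4, p_1 = 1. Add edge {1,4}. Now deg[4]=0, deg[1]=1.
Step 2: smallest deg-1 vertex = 1, p_2 = 3. Add edge {1,3}. Now deg[1]=0, deg[3]=3.
Step 3: smallest deg-1 vertex = 6, p_3 = 3. Add edge {3,6}. Now deg[6]=0, deg[3]=2.
Step 4: smallest deg-1 vertex = 7, p_4 = 12. Add edge {7,12}. Now deg[7]=0, deg[12]=1.
Step 5: smallest deg-1 vertex = 9, p_5 = 5. Add edge {5,9}. Now deg[9]=0, deg[5]=2.
Step 6: smallest deg-1 vertex = 10, p_6 = 5. Add edge {5,10}. Now deg[10]=0, deg[5]=1.
Step 7: smallest deg-1 vertex = 5, p_7 = 8. Add edge {5,8}. Now deg[5]=0, deg[8]=2.
Step 8: smallest deg-1 vertex = 11, p_8 = 8. Add edge {8,11}. Now deg[11]=0, deg[8]=1.
Step 9: smallest deg-1 vertex = 8, p_9 = 2. Add edge {2,8}. Now deg[8]=0, deg[2]=1.
Step 10: smallest deg-1 vertex = 2, p_10 = 3. Add edge {2,3}. Now deg[2]=0, deg[3]=1.
Final: two remaining deg-1 vertices are 3, 12. Add edge {3,12}.

Answer: 1 4
1 3
3 6
7 12
5 9
5 10
5 8
8 11
2 8
2 3
3 12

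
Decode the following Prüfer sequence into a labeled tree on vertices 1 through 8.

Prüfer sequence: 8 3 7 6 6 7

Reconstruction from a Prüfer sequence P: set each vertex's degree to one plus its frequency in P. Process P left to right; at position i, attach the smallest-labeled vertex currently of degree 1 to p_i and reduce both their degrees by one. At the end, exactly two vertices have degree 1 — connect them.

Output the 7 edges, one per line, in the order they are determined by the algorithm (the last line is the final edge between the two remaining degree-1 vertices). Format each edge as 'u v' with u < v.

Answer: 1 8
2 3
3 7
4 6
5 6
6 7
7 8

Derivation:
Initial degrees: {1:1, 2:1, 3:2, 4:1, 5:1, 6:3, 7:3, 8:2}
Step 1: smallest deg-1 vertex = 1, p_1 = 8. Add edge {1,8}. Now deg[1]=0, deg[8]=1.
Step 2: smallest deg-1 vertex = 2, p_2 = 3. Add edge {2,3}. Now deg[2]=0, deg[3]=1.
Step 3: smallest deg-1 vertex = 3, p_3 = 7. Add edge {3,7}. Now deg[3]=0, deg[7]=2.
Step 4: smallest deg-1 vertex = 4, p_4 = 6. Add edge {4,6}. Now deg[4]=0, deg[6]=2.
Step 5: smallest deg-1 vertex = 5, p_5 = 6. Add edge {5,6}. Now deg[5]=0, deg[6]=1.
Step 6: smallest deg-1 vertex = 6, p_6 = 7. Add edge {6,7}. Now deg[6]=0, deg[7]=1.
Final: two remaining deg-1 vertices are 7, 8. Add edge {7,8}.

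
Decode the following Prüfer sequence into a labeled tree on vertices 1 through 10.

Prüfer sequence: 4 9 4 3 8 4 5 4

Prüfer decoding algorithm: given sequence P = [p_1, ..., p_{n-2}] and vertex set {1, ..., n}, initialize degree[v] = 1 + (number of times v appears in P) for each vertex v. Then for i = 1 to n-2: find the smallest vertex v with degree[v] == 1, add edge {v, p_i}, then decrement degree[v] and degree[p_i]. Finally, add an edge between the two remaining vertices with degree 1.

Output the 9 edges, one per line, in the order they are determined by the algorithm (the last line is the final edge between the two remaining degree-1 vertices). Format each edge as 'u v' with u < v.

Initial degrees: {1:1, 2:1, 3:2, 4:5, 5:2, 6:1, 7:1, 8:2, 9:2, 10:1}
Step 1: smallest deg-1 vertex = 1, p_1 = 4. Add edge {1,4}. Now deg[1]=0, deg[4]=4.
Step 2: smallest deg-1 vertex = 2, p_2 = 9. Add edge {2,9}. Now deg[2]=0, deg[9]=1.
Step 3: smallest deg-1 vertex = 6, p_3 = 4. Add edge {4,6}. Now deg[6]=0, deg[4]=3.
Step 4: smallest deg-1 vertex = 7, p_4 = 3. Add edge {3,7}. Now deg[7]=0, deg[3]=1.
Step 5: smallest deg-1 vertex = 3, p_5 = 8. Add edge {3,8}. Now deg[3]=0, deg[8]=1.
Step 6: smallest deg-1 vertex = 8, p_6 = 4. Add edge {4,8}. Now deg[8]=0, deg[4]=2.
Step 7: smallest deg-1 vertex = 9, p_7 = 5. Add edge {5,9}. Now deg[9]=0, deg[5]=1.
Step 8: smallest deg-1 vertex = 5, p_8 = 4. Add edge {4,5}. Now deg[5]=0, deg[4]=1.
Final: two remaining deg-1 vertices are 4, 10. Add edge {4,10}.

Answer: 1 4
2 9
4 6
3 7
3 8
4 8
5 9
4 5
4 10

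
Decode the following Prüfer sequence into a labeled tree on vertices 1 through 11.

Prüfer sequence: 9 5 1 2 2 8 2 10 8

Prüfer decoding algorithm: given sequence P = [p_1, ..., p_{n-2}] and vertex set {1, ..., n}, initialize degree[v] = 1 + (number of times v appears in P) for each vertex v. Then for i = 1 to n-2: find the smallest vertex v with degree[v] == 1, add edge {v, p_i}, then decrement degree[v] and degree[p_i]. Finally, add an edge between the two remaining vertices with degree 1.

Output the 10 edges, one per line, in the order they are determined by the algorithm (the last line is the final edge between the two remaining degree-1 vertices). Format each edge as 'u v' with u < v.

Initial degrees: {1:2, 2:4, 3:1, 4:1, 5:2, 6:1, 7:1, 8:3, 9:2, 10:2, 11:1}
Step 1: smallest deg-1 vertex = 3, p_1 = 9. Add edge {3,9}. Now deg[3]=0, deg[9]=1.
Step 2: smallest deg-1 vertex = 4, p_2 = 5. Add edge {4,5}. Now deg[4]=0, deg[5]=1.
Step 3: smallest deg-1 vertex = 5, p_3 = 1. Add edge {1,5}. Now deg[5]=0, deg[1]=1.
Step 4: smallest deg-1 vertex = 1, p_4 = 2. Add edge {1,2}. Now deg[1]=0, deg[2]=3.
Step 5: smallest deg-1 vertex = 6, p_5 = 2. Add edge {2,6}. Now deg[6]=0, deg[2]=2.
Step 6: smallest deg-1 vertex = 7, p_6 = 8. Add edge {7,8}. Now deg[7]=0, deg[8]=2.
Step 7: smallest deg-1 vertex = 9, p_7 = 2. Add edge {2,9}. Now deg[9]=0, deg[2]=1.
Step 8: smallest deg-1 vertex = 2, p_8 = 10. Add edge {2,10}. Now deg[2]=0, deg[10]=1.
Step 9: smallest deg-1 vertex = 10, p_9 = 8. Add edge {8,10}. Now deg[10]=0, deg[8]=1.
Final: two remaining deg-1 vertices are 8, 11. Add edge {8,11}.

Answer: 3 9
4 5
1 5
1 2
2 6
7 8
2 9
2 10
8 10
8 11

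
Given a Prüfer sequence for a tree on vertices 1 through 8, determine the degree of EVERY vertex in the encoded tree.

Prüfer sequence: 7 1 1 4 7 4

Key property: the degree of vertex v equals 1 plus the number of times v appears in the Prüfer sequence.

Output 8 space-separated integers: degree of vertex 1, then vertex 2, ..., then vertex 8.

Answer: 3 1 1 3 1 1 3 1

Derivation:
p_1 = 7: count[7] becomes 1
p_2 = 1: count[1] becomes 1
p_3 = 1: count[1] becomes 2
p_4 = 4: count[4] becomes 1
p_5 = 7: count[7] becomes 2
p_6 = 4: count[4] becomes 2
Degrees (1 + count): deg[1]=1+2=3, deg[2]=1+0=1, deg[3]=1+0=1, deg[4]=1+2=3, deg[5]=1+0=1, deg[6]=1+0=1, deg[7]=1+2=3, deg[8]=1+0=1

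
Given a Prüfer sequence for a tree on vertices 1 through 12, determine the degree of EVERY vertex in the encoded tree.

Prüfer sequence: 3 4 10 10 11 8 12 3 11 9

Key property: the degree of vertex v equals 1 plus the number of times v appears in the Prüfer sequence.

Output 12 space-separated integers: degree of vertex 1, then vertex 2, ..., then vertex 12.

Answer: 1 1 3 2 1 1 1 2 2 3 3 2

Derivation:
p_1 = 3: count[3] becomes 1
p_2 = 4: count[4] becomes 1
p_3 = 10: count[10] becomes 1
p_4 = 10: count[10] becomes 2
p_5 = 11: count[11] becomes 1
p_6 = 8: count[8] becomes 1
p_7 = 12: count[12] becomes 1
p_8 = 3: count[3] becomes 2
p_9 = 11: count[11] becomes 2
p_10 = 9: count[9] becomes 1
Degrees (1 + count): deg[1]=1+0=1, deg[2]=1+0=1, deg[3]=1+2=3, deg[4]=1+1=2, deg[5]=1+0=1, deg[6]=1+0=1, deg[7]=1+0=1, deg[8]=1+1=2, deg[9]=1+1=2, deg[10]=1+2=3, deg[11]=1+2=3, deg[12]=1+1=2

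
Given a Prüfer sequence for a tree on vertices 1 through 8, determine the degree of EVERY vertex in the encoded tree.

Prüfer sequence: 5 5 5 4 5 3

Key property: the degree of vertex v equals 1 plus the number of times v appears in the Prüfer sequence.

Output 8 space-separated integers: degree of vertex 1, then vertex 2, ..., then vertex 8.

Answer: 1 1 2 2 5 1 1 1

Derivation:
p_1 = 5: count[5] becomes 1
p_2 = 5: count[5] becomes 2
p_3 = 5: count[5] becomes 3
p_4 = 4: count[4] becomes 1
p_5 = 5: count[5] becomes 4
p_6 = 3: count[3] becomes 1
Degrees (1 + count): deg[1]=1+0=1, deg[2]=1+0=1, deg[3]=1+1=2, deg[4]=1+1=2, deg[5]=1+4=5, deg[6]=1+0=1, deg[7]=1+0=1, deg[8]=1+0=1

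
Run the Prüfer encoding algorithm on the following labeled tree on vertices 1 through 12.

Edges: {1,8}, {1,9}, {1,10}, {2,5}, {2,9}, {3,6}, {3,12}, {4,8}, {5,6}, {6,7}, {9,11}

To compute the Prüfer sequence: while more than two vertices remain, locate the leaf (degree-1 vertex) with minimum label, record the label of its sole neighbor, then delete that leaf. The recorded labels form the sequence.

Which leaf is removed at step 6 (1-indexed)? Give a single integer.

Answer: 11

Derivation:
Step 1: current leaves = {4,7,10,11,12}. Remove leaf 4 (neighbor: 8).
Step 2: current leaves = {7,8,10,11,12}. Remove leaf 7 (neighbor: 6).
Step 3: current leaves = {8,10,11,12}. Remove leaf 8 (neighbor: 1).
Step 4: current leaves = {10,11,12}. Remove leaf 10 (neighbor: 1).
Step 5: current leaves = {1,11,12}. Remove leaf 1 (neighbor: 9).
Step 6: current leaves = {11,12}. Remove leaf 11 (neighbor: 9).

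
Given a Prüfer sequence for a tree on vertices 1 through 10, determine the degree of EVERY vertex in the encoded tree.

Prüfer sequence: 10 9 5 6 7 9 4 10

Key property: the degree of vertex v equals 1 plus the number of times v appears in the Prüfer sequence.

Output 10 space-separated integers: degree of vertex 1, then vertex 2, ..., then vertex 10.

Answer: 1 1 1 2 2 2 2 1 3 3

Derivation:
p_1 = 10: count[10] becomes 1
p_2 = 9: count[9] becomes 1
p_3 = 5: count[5] becomes 1
p_4 = 6: count[6] becomes 1
p_5 = 7: count[7] becomes 1
p_6 = 9: count[9] becomes 2
p_7 = 4: count[4] becomes 1
p_8 = 10: count[10] becomes 2
Degrees (1 + count): deg[1]=1+0=1, deg[2]=1+0=1, deg[3]=1+0=1, deg[4]=1+1=2, deg[5]=1+1=2, deg[6]=1+1=2, deg[7]=1+1=2, deg[8]=1+0=1, deg[9]=1+2=3, deg[10]=1+2=3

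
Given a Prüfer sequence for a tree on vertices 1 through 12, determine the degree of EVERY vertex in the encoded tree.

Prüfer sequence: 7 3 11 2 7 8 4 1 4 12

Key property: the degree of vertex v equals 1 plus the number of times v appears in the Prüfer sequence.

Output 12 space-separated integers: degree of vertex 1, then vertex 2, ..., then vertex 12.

Answer: 2 2 2 3 1 1 3 2 1 1 2 2

Derivation:
p_1 = 7: count[7] becomes 1
p_2 = 3: count[3] becomes 1
p_3 = 11: count[11] becomes 1
p_4 = 2: count[2] becomes 1
p_5 = 7: count[7] becomes 2
p_6 = 8: count[8] becomes 1
p_7 = 4: count[4] becomes 1
p_8 = 1: count[1] becomes 1
p_9 = 4: count[4] becomes 2
p_10 = 12: count[12] becomes 1
Degrees (1 + count): deg[1]=1+1=2, deg[2]=1+1=2, deg[3]=1+1=2, deg[4]=1+2=3, deg[5]=1+0=1, deg[6]=1+0=1, deg[7]=1+2=3, deg[8]=1+1=2, deg[9]=1+0=1, deg[10]=1+0=1, deg[11]=1+1=2, deg[12]=1+1=2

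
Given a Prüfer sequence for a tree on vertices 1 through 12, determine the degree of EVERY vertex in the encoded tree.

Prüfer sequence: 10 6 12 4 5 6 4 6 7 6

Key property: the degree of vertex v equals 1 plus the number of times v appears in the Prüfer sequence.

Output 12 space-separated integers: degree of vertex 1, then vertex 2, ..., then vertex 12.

p_1 = 10: count[10] becomes 1
p_2 = 6: count[6] becomes 1
p_3 = 12: count[12] becomes 1
p_4 = 4: count[4] becomes 1
p_5 = 5: count[5] becomes 1
p_6 = 6: count[6] becomes 2
p_7 = 4: count[4] becomes 2
p_8 = 6: count[6] becomes 3
p_9 = 7: count[7] becomes 1
p_10 = 6: count[6] becomes 4
Degrees (1 + count): deg[1]=1+0=1, deg[2]=1+0=1, deg[3]=1+0=1, deg[4]=1+2=3, deg[5]=1+1=2, deg[6]=1+4=5, deg[7]=1+1=2, deg[8]=1+0=1, deg[9]=1+0=1, deg[10]=1+1=2, deg[11]=1+0=1, deg[12]=1+1=2

Answer: 1 1 1 3 2 5 2 1 1 2 1 2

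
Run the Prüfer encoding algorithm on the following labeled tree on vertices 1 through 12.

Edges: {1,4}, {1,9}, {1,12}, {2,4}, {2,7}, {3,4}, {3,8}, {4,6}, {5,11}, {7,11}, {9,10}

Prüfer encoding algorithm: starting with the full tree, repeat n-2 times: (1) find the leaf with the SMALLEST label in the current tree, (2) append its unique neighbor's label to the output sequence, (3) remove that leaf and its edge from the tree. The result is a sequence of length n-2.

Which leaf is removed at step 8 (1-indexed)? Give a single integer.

Step 1: current leaves = {5,6,8,10,12}. Remove leaf 5 (neighbor: 11).
Step 2: current leaves = {6,8,10,11,12}. Remove leaf 6 (neighbor: 4).
Step 3: current leaves = {8,10,11,12}. Remove leaf 8 (neighbor: 3).
Step 4: current leaves = {3,10,11,12}. Remove leaf 3 (neighbor: 4).
Step 5: current leaves = {10,11,12}. Remove leaf 10 (neighbor: 9).
Step 6: current leaves = {9,11,12}. Remove leaf 9 (neighbor: 1).
Step 7: current leaves = {11,12}. Remove leaf 11 (neighbor: 7).
Step 8: current leaves = {7,12}. Remove leaf 7 (neighbor: 2).

Answer: 7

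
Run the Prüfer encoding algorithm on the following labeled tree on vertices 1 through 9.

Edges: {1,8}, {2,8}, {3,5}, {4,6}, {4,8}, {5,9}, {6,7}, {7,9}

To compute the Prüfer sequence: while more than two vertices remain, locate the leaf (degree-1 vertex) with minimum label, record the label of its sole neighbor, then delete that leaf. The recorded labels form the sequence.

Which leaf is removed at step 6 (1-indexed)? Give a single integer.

Answer: 4

Derivation:
Step 1: current leaves = {1,2,3}. Remove leaf 1 (neighbor: 8).
Step 2: current leaves = {2,3}. Remove leaf 2 (neighbor: 8).
Step 3: current leaves = {3,8}. Remove leaf 3 (neighbor: 5).
Step 4: current leaves = {5,8}. Remove leaf 5 (neighbor: 9).
Step 5: current leaves = {8,9}. Remove leaf 8 (neighbor: 4).
Step 6: current leaves = {4,9}. Remove leaf 4 (neighbor: 6).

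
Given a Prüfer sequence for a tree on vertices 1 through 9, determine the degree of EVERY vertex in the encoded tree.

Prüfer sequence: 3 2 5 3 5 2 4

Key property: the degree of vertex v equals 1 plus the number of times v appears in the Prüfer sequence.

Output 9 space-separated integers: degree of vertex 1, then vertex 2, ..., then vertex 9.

p_1 = 3: count[3] becomes 1
p_2 = 2: count[2] becomes 1
p_3 = 5: count[5] becomes 1
p_4 = 3: count[3] becomes 2
p_5 = 5: count[5] becomes 2
p_6 = 2: count[2] becomes 2
p_7 = 4: count[4] becomes 1
Degrees (1 + count): deg[1]=1+0=1, deg[2]=1+2=3, deg[3]=1+2=3, deg[4]=1+1=2, deg[5]=1+2=3, deg[6]=1+0=1, deg[7]=1+0=1, deg[8]=1+0=1, deg[9]=1+0=1

Answer: 1 3 3 2 3 1 1 1 1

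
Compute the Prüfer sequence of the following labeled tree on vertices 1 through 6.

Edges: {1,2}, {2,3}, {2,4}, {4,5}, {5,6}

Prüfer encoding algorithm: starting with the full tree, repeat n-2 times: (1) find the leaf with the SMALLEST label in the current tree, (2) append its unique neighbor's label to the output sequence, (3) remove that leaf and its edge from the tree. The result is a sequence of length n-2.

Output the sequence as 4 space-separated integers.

Step 1: leaves = {1,3,6}. Remove smallest leaf 1, emit neighbor 2.
Step 2: leaves = {3,6}. Remove smallest leaf 3, emit neighbor 2.
Step 3: leaves = {2,6}. Remove smallest leaf 2, emit neighbor 4.
Step 4: leaves = {4,6}. Remove smallest leaf 4, emit neighbor 5.
Done: 2 vertices remain (5, 6). Sequence = [2 2 4 5]

Answer: 2 2 4 5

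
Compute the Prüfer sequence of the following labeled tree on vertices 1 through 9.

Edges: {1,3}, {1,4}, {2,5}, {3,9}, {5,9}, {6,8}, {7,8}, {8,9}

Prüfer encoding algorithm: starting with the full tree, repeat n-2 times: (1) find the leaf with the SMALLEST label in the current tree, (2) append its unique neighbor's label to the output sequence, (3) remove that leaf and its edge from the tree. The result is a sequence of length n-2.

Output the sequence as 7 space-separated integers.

Step 1: leaves = {2,4,6,7}. Remove smallest leaf 2, emit neighbor 5.
Step 2: leaves = {4,5,6,7}. Remove smallest leaf 4, emit neighbor 1.
Step 3: leaves = {1,5,6,7}. Remove smallest leaf 1, emit neighbor 3.
Step 4: leaves = {3,5,6,7}. Remove smallest leaf 3, emit neighbor 9.
Step 5: leaves = {5,6,7}. Remove smallest leaf 5, emit neighbor 9.
Step 6: leaves = {6,7,9}. Remove smallest leaf 6, emit neighbor 8.
Step 7: leaves = {7,9}. Remove smallest leaf 7, emit neighbor 8.
Done: 2 vertices remain (8, 9). Sequence = [5 1 3 9 9 8 8]

Answer: 5 1 3 9 9 8 8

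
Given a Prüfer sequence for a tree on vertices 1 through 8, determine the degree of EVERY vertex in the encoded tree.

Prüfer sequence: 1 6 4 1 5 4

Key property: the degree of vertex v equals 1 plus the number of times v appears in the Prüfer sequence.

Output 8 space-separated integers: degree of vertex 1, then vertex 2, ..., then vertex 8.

p_1 = 1: count[1] becomes 1
p_2 = 6: count[6] becomes 1
p_3 = 4: count[4] becomes 1
p_4 = 1: count[1] becomes 2
p_5 = 5: count[5] becomes 1
p_6 = 4: count[4] becomes 2
Degrees (1 + count): deg[1]=1+2=3, deg[2]=1+0=1, deg[3]=1+0=1, deg[4]=1+2=3, deg[5]=1+1=2, deg[6]=1+1=2, deg[7]=1+0=1, deg[8]=1+0=1

Answer: 3 1 1 3 2 2 1 1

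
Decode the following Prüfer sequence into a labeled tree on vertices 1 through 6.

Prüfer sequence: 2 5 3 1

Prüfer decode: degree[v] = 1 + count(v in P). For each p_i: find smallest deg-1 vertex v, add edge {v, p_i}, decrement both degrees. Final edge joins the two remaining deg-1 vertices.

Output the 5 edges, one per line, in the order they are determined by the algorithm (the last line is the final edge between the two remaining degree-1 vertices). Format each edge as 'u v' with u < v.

Initial degrees: {1:2, 2:2, 3:2, 4:1, 5:2, 6:1}
Step 1: smallest deg-1 vertex = 4, p_1 = 2. Add edge {2,4}. Now deg[4]=0, deg[2]=1.
Step 2: smallest deg-1 vertex = 2, p_2 = 5. Add edge {2,5}. Now deg[2]=0, deg[5]=1.
Step 3: smallest deg-1 vertex = 5, p_3 = 3. Add edge {3,5}. Now deg[5]=0, deg[3]=1.
Step 4: smallest deg-1 vertex = 3, p_4 = 1. Add edge {1,3}. Now deg[3]=0, deg[1]=1.
Final: two remaining deg-1 vertices are 1, 6. Add edge {1,6}.

Answer: 2 4
2 5
3 5
1 3
1 6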